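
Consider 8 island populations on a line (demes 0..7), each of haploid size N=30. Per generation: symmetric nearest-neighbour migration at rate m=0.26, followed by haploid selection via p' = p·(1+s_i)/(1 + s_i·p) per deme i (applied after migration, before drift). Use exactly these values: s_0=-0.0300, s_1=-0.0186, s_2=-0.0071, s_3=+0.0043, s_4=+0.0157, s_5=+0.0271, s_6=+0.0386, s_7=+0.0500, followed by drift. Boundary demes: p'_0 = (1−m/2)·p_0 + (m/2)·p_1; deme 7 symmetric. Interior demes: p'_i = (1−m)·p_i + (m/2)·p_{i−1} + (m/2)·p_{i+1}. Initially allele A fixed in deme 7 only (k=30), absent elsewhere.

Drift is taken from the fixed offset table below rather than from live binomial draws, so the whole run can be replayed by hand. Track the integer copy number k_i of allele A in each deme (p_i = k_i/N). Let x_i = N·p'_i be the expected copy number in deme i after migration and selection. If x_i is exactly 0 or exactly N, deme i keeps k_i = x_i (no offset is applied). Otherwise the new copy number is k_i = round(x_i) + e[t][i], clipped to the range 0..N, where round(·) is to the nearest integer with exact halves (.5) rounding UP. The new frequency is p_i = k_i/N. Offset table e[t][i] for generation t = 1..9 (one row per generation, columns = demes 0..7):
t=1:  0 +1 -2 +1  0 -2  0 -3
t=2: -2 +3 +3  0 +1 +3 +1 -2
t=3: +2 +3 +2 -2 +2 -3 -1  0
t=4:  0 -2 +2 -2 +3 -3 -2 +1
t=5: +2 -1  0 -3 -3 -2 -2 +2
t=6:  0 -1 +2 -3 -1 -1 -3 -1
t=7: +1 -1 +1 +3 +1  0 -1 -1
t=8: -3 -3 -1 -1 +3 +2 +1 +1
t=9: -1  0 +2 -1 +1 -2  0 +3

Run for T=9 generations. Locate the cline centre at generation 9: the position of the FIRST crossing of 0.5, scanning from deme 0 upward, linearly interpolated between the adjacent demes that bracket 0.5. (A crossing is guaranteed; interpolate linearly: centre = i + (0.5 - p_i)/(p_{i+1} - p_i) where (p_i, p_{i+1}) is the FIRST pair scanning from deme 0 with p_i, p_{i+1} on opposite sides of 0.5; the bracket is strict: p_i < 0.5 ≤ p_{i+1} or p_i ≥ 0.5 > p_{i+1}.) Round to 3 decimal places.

6.800

t=0: k=[0 0 0 0 0 0 0 30]
t=1: x=[0.0000 0.0000 0.0000 0.0000 0.0000 0.0000 4.0303 26.2626] k=[0 0 0 0 0 0 4 23]
t=2: x=[0.0000 0.0000 0.0000 0.0000 0.0000 0.5338 6.1327 20.8433] k=[0 0 0 0 0 4 7 19]
t=3: x=[0.0000 0.0000 0.0000 0.0000 0.5280 3.9610 8.3971 17.7948] k=[0 0 0 0 3 1 7 18]
t=4: x=[0.0000 0.0000 0.0000 0.3917 2.3840 2.0914 7.8678 16.9309] k=[0 0 0 0 5 0 6 18]
t=5: x=[0.0000 0.0000 0.0000 0.6527 3.7508 1.4669 6.9808 16.8016] k=[0 0 0 0 1 0 5 19]
t=6: x=[0.0000 0.0000 0.0000 0.1306 0.7513 0.8006 6.3577 17.5369] k=[0 0 0 0 0 0 3 17]
t=7: x=[0.0000 0.0000 0.0000 0.0000 0.0000 0.4004 4.5749 15.5457] k=[0 0 0 0 0 0 4 15]
t=8: x=[0.0000 0.0000 0.0000 0.0000 0.0000 0.5338 5.0675 13.9334] k=[0 0 0 0 0 3 6 15]
t=9: x=[0.0000 0.0000 0.0000 0.0000 0.3960 3.0730 6.9808 14.1943] k=[0 0 0 0 1 1 7 17]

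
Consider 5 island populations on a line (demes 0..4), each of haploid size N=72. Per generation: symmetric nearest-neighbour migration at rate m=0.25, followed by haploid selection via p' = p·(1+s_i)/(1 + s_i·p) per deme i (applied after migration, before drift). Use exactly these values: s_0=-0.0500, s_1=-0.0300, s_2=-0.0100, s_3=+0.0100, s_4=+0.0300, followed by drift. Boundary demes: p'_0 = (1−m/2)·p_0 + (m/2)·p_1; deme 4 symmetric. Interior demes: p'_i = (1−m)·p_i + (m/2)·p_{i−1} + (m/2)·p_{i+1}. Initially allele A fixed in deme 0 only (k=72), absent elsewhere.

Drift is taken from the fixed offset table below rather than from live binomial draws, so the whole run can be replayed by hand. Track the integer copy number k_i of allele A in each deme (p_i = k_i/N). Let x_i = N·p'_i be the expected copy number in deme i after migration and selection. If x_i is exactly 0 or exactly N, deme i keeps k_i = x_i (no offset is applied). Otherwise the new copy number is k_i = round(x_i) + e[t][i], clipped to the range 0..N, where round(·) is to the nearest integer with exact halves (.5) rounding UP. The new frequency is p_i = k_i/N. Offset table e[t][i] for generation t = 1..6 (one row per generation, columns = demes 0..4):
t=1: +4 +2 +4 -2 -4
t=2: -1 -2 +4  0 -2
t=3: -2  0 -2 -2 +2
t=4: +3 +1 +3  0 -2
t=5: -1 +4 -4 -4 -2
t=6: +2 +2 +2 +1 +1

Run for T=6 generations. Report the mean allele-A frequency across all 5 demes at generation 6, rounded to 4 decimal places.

t=0: k=[72 0 0 0 0]
t=1: x=[62.5882 8.7629 0.0000 0.0000 0.0000] k=[67 11 0 0 0]
t=2: x=[59.4783 16.2387 1.3615 0.0000 0.0000] k=[58 14 5 0 0]
t=3: x=[51.7622 17.9613 5.4492 0.6312 0.0000] k=[50 18 3 0 0]
t=4: x=[45.1420 19.6863 4.4578 0.3787 0.0000] k=[48 21 7 0 0]
t=5: x=[43.7495 22.1551 7.8048 0.8836 0.0000] k=[43 26 4 0 0]
t=6: x=[39.9657 24.8768 6.1929 0.5050 0.0000] k=[42 27 8 2 0]

0.2194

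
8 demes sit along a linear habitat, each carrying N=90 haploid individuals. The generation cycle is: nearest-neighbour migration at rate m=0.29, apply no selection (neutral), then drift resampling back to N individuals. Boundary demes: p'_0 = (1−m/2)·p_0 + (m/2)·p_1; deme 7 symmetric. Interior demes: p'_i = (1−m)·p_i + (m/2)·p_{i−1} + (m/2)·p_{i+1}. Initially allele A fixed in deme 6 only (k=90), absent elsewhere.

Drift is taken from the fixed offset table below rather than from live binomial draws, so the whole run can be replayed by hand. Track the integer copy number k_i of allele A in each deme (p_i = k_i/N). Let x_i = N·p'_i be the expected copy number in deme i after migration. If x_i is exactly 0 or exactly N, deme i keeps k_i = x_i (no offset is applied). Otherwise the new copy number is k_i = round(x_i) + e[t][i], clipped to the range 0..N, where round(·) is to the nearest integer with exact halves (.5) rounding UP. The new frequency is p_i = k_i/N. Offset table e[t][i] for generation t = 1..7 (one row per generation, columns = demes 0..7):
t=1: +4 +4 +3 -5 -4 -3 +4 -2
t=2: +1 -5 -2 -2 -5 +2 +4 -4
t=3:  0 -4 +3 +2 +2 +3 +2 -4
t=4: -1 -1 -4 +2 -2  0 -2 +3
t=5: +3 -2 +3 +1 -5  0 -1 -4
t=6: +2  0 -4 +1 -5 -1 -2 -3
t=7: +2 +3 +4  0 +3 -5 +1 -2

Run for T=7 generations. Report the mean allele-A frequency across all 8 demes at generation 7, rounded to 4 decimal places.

t=0: k=[0 0 0 0 0 0 90 0]
t=1: x=[0.0000 0.0000 0.0000 0.0000 0.0000 13.0500 63.9000 13.0500] k=[0 0 0 0 0 10 68 11]
t=2: x=[0.0000 0.0000 0.0000 0.0000 1.4500 16.9600 51.3250 19.2650] k=[0 0 0 0 0 19 55 15]
t=3: x=[0.0000 0.0000 0.0000 0.0000 2.7550 21.4650 43.9800 20.8000] k=[0 0 0 0 5 24 46 17]
t=4: x=[0.0000 0.0000 0.0000 0.7250 7.0300 24.4350 38.6050 21.2050] k=[0 0 0 3 5 24 37 24]
t=5: x=[0.0000 0.0000 0.4350 2.8550 7.4650 23.1300 33.2300 25.8850] k=[0 0 3 4 2 23 32 22]
t=6: x=[0.0000 0.4350 2.7100 3.5650 5.3350 21.2600 29.2450 23.4500] k=[0 0 0 5 0 20 27 20]
t=7: x=[0.0000 0.0000 0.7250 3.5500 3.6250 18.1150 24.9700 21.0150] k=[0 0 5 4 7 13 26 19]

0.1028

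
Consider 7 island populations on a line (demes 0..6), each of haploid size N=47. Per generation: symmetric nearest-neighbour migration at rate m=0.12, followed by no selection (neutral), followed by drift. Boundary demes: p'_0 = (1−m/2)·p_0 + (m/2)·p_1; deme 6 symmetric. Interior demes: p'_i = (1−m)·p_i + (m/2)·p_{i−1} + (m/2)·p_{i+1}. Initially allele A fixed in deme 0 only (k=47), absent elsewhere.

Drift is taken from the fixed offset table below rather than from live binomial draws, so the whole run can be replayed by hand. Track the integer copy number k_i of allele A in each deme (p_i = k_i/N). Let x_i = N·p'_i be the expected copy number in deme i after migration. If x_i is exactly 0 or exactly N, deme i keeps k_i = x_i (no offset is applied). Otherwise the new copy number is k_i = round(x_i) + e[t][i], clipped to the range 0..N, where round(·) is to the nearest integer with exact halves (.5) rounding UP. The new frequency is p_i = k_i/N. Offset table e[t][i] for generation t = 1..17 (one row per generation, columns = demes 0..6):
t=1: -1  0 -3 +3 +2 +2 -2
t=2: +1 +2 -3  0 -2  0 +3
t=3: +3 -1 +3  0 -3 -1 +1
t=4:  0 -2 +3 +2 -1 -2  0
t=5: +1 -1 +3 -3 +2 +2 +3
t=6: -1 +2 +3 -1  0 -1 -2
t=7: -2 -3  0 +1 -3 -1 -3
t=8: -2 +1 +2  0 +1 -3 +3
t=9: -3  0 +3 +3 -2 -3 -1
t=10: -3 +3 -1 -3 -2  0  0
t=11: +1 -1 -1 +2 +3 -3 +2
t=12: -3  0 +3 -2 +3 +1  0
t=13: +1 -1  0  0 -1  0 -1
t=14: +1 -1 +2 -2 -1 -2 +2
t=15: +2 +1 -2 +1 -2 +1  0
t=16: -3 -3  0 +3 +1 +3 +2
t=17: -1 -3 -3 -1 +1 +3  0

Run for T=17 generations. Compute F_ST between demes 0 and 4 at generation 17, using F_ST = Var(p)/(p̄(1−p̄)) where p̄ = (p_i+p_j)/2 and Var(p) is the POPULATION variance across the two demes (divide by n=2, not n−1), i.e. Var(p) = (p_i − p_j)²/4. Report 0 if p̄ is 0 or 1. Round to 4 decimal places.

t=0: k=[47 0 0 0 0 0 0]
t=1: x=[44.1800 2.8200 0.0000 0.0000 0.0000 0.0000 0.0000] k=[43 3 0 0 0 0 0]
t=2: x=[40.6000 5.2200 0.1800 0.0000 0.0000 0.0000 0.0000] k=[42 7 0 0 0 0 0]
t=3: x=[39.9000 8.6800 0.4200 0.0000 0.0000 0.0000 0.0000] k=[43 8 3 0 0 0 0]
t=4: x=[40.9000 9.8000 3.1200 0.1800 0.0000 0.0000 0.0000] k=[41 8 6 2 0 0 0]
t=5: x=[39.0200 9.8600 5.8800 2.1200 0.1200 0.0000 0.0000] k=[40 9 9 0 2 0 0]
t=6: x=[38.1400 10.8600 8.4600 0.6600 1.7600 0.1200 0.0000] k=[37 13 11 0 2 0 0]
t=7: x=[35.5600 14.3200 10.4600 0.7800 1.7600 0.1200 0.0000] k=[34 11 10 2 0 0 0]
t=8: x=[32.6200 12.3200 9.5800 2.3600 0.1200 0.0000 0.0000] k=[31 13 12 2 1 0 0]
t=9: x=[29.9200 14.0200 11.4600 2.5400 1.0000 0.0600 0.0000] k=[27 14 14 6 0 0 0]
t=10: x=[26.2200 14.7800 13.5200 6.1200 0.3600 0.0000 0.0000] k=[23 18 13 3 0 0 0]
t=11: x=[22.7000 18.0000 12.7000 3.4200 0.1800 0.0000 0.0000] k=[24 17 12 5 3 0 0]
t=12: x=[23.5800 17.1200 11.8800 5.3000 2.9400 0.1800 0.0000] k=[21 17 15 3 6 1 0]
t=13: x=[20.7600 17.1200 14.4000 3.9000 5.5200 1.2400 0.0600] k=[22 16 14 4 5 1 0]
t=14: x=[21.6400 16.2400 13.5200 4.6600 4.7000 1.1800 0.0600] k=[23 15 16 3 4 0 2]
t=15: x=[22.5200 15.5400 15.1600 3.8400 3.7000 0.3600 1.8800] k=[25 17 13 5 2 1 2]
t=16: x=[24.5200 17.2400 12.7600 5.3000 2.1200 1.1200 1.9400] k=[22 14 13 8 3 4 4]
t=17: x=[21.5200 14.4200 12.7600 8.0000 3.3600 3.9400 4.0000] k=[21 11 10 7 4 7 4]

0.1675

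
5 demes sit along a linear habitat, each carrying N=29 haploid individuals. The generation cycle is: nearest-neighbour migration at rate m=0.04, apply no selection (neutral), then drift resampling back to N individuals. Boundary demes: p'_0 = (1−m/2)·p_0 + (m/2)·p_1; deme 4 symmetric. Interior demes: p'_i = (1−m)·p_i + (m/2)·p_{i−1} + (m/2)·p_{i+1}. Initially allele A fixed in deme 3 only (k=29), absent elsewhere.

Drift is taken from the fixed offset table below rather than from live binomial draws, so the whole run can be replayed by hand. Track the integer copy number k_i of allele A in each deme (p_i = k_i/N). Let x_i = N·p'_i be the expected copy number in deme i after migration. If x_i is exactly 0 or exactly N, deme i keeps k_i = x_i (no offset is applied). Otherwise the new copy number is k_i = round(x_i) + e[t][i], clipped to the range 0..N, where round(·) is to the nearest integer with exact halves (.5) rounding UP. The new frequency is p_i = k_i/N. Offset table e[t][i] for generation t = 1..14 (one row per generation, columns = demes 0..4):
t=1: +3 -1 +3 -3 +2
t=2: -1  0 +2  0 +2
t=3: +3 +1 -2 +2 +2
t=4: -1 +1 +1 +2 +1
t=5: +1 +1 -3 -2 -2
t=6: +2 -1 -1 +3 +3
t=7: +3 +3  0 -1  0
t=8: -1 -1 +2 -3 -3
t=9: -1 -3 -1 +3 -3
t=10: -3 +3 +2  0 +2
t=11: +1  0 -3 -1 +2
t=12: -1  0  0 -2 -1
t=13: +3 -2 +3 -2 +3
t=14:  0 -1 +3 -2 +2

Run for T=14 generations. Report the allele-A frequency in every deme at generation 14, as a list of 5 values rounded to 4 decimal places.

[0.1379, 0.0345, 0.2759, 0.3793, 0.3793]

t=0: k=[0 0 0 29 0]
t=1: x=[0.0000 0.0000 0.5800 27.8400 0.5800] k=[0 0 4 25 3]
t=2: x=[0.0000 0.0800 4.3400 24.1400 3.4400] k=[0 0 6 24 5]
t=3: x=[0.0000 0.1200 6.2400 23.2600 5.3800] k=[0 1 4 25 7]
t=4: x=[0.0200 1.0400 4.3600 24.2200 7.3600] k=[0 2 5 26 8]
t=5: x=[0.0400 2.0200 5.3600 25.2200 8.3600] k=[1 3 2 23 6]
t=6: x=[1.0400 2.9400 2.4400 22.2400 6.3400] k=[3 2 1 25 9]
t=7: x=[2.9800 2.0000 1.5000 24.2000 9.3200] k=[6 5 2 23 9]
t=8: x=[5.9800 4.9600 2.4800 22.3000 9.2800] k=[5 4 4 19 6]
t=9: x=[4.9800 4.0200 4.3000 18.4400 6.2600] k=[4 1 3 21 3]
t=10: x=[3.9400 1.1000 3.3200 20.2800 3.3600] k=[1 4 5 20 5]
t=11: x=[1.0600 3.9600 5.2800 19.4000 5.3000] k=[2 4 2 18 7]
t=12: x=[2.0400 3.9200 2.3600 17.4600 7.2200] k=[1 4 2 15 6]
t=13: x=[1.0600 3.9000 2.3000 14.5600 6.1800] k=[4 2 5 13 9]
t=14: x=[3.9600 2.1000 5.1000 12.7600 9.0800] k=[4 1 8 11 11]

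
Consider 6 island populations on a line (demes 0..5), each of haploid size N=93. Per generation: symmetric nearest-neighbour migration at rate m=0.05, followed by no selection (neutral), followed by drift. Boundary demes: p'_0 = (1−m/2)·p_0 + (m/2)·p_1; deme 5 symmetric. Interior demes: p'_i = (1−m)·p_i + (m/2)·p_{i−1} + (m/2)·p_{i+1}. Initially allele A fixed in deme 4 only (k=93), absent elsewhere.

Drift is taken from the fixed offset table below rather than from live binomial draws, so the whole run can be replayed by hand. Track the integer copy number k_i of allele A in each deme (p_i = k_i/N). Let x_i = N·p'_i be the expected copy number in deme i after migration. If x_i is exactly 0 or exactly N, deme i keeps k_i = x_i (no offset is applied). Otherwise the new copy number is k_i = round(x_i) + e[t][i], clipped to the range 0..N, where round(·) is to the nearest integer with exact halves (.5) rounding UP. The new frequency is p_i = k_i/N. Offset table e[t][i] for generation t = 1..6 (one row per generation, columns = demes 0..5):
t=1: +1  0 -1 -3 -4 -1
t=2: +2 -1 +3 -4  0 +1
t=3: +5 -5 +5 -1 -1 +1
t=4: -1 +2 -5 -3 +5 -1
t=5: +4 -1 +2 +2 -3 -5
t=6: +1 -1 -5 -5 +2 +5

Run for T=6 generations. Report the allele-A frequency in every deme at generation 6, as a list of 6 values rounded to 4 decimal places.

[0.0000, 0.0000, 0.0000, 0.0108, 0.7312, 0.1290]

t=0: k=[0 0 0 0 93 0]
t=1: x=[0.0000 0.0000 0.0000 2.3250 88.3500 2.3250] k=[0 0 0 0 84 1]
t=2: x=[0.0000 0.0000 0.0000 2.1000 79.8250 3.0750] k=[0 0 0 0 80 4]
t=3: x=[0.0000 0.0000 0.0000 2.0000 76.1000 5.9000] k=[0 0 0 1 75 7]
t=4: x=[0.0000 0.0000 0.0250 2.8250 71.4500 8.7000] k=[0 0 0 0 76 8]
t=5: x=[0.0000 0.0000 0.0000 1.9000 72.4000 9.7000] k=[0 0 0 4 69 5]
t=6: x=[0.0000 0.0000 0.1000 5.5250 65.7750 6.6000] k=[0 0 0 1 68 12]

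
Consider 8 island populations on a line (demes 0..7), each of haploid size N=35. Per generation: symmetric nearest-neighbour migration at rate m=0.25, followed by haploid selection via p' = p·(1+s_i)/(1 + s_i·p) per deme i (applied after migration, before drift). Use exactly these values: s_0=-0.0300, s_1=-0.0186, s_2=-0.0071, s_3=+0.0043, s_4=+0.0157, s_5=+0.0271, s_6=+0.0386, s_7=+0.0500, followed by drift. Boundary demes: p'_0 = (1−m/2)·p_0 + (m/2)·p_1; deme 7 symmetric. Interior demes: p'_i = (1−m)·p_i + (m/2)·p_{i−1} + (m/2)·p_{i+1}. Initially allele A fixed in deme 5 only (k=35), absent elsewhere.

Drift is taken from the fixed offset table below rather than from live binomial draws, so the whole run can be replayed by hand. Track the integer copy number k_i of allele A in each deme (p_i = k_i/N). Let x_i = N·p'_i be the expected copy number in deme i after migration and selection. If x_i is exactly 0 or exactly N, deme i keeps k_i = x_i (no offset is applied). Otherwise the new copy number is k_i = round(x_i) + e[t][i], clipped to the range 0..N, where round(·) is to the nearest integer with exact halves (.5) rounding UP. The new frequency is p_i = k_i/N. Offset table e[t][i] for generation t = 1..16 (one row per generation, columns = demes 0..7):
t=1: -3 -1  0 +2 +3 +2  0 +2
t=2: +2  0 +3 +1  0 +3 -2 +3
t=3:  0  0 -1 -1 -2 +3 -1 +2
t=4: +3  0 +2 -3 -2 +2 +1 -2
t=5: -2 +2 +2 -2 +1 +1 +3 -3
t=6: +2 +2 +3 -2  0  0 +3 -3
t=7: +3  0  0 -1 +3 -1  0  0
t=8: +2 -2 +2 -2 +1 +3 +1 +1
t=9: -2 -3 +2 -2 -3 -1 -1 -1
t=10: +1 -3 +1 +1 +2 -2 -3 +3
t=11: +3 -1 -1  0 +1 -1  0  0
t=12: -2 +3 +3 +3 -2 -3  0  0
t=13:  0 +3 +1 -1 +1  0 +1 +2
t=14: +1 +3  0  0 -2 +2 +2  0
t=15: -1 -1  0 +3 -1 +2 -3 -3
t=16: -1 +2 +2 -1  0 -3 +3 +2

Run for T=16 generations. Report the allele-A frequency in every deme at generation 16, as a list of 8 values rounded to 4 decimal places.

t=0: k=[0 0 0 0 0 35 0 0]
t=1: x=[0.0000 0.0000 0.0000 0.0000 4.4350 26.4243 4.5221 0.0000] k=[0 0 0 0 7 28 5 0]
t=2: x=[0.0000 0.0000 0.0000 0.8787 8.8526 22.7140 7.4701 0.6557] k=[0 0 0 2 9 26 5 4]
t=3: x=[0.0000 0.0000 0.2482 2.6354 10.3633 21.4726 7.7256 4.3059] k=[0 0 0 2 8 24 7 6]
t=4: x=[0.0000 0.0000 0.2482 2.5100 9.3564 20.1042 9.2555 6.3755] k=[0 0 2 0 7 22 10 4]
t=5: x=[0.0000 0.2454 1.4898 1.1297 8.0965 18.8578 11.0341 4.9539] k=[0 2 3 0 9 20 14 2]
t=6: x=[0.2426 1.8420 2.4835 1.5062 9.3564 18.1088 13.5633 3.6567] k=[2 4 5 0 9 18 17 1]
t=7: x=[2.1867 3.8108 4.2235 1.7571 9.1045 16.9837 15.4511 3.1366] k=[5 4 4 1 12 16 15 3]
t=8: x=[4.7486 4.0572 3.6019 2.7609 11.2436 15.6059 13.9414 4.6948] k=[7 2 6 1 12 19 15 6]
t=9: x=[6.2177 3.0720 4.8452 3.0118 11.6206 17.8589 14.6969 7.4059] k=[4 0 7 1 9 17 14 6]
t=10: x=[3.4052 1.3504 5.3427 2.7609 9.1045 15.8566 13.6893 7.2772] k=[4 0 6 4 11 14 11 10]
t=11: x=[3.4052 1.2276 4.9695 5.1438 10.6149 13.4709 11.5411 10.4797] k=[6 0 4 5 12 12 12 10]
t=12: x=[5.1155 1.2276 3.6019 5.7706 11.2436 12.2117 12.0474 10.6072] k=[3 4 7 9 9 9 12 11]
t=13: x=[3.0394 4.1804 6.8357 8.7782 9.1045 9.5597 11.7943 11.4985] k=[3 7 8 8 10 10 13 13]
t=14: x=[3.4052 6.5247 7.8316 8.2771 9.8600 10.5712 12.9323 13.4011] k=[4 10 8 8 8 13 15 13]
t=15: x=[4.6263 8.8750 8.2052 8.0265 8.7266 12.8416 14.8227 13.6540] k=[4 8 8 11 8 15 12 11]
t=16: x=[4.3819 7.3900 8.3297 10.2811 9.3564 13.9739 12.5533 11.4985] k=[3 9 10 9 9 11 16 13]

[0.0857, 0.2571, 0.2857, 0.2571, 0.2571, 0.3143, 0.4571, 0.3714]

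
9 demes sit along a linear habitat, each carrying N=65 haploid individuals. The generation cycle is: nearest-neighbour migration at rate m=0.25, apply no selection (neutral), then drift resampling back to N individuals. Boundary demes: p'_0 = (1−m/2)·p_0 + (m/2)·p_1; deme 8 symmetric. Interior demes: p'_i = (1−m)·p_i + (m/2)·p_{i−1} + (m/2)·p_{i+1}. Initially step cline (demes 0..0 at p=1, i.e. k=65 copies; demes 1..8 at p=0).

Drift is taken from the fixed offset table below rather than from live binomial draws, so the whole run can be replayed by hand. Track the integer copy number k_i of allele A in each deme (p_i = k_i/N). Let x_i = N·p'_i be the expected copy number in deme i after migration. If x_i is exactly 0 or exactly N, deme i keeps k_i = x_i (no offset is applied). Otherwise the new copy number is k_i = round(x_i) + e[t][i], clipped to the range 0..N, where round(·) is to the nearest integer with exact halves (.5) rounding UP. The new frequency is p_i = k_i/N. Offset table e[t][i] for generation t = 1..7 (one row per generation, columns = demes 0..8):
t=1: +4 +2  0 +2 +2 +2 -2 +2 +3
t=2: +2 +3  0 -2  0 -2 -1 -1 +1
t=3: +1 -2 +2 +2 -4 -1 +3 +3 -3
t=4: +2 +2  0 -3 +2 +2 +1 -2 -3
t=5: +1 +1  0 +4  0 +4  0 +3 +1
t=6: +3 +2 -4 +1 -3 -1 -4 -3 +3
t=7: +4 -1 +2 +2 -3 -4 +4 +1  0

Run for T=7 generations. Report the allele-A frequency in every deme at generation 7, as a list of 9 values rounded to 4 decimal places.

[0.7846, 0.4308, 0.1692, 0.1077, 0.0000, 0.0000, 0.0615, 0.0000, 0.0000]

t=0: k=[65 0 0 0 0 0 0 0 0]
t=1: x=[56.8750 8.1250 0.0000 0.0000 0.0000 0.0000 0.0000 0.0000 0.0000] k=[61 10 0 0 0 0 0 0 0]
t=2: x=[54.6250 15.1250 1.2500 0.0000 0.0000 0.0000 0.0000 0.0000 0.0000] k=[57 18 1 0 0 0 0 0 0]
t=3: x=[52.1250 20.7500 3.0000 0.1250 0.0000 0.0000 0.0000 0.0000 0.0000] k=[53 19 5 2 0 0 0 0 0]
t=4: x=[48.7500 21.5000 6.3750 2.1250 0.2500 0.0000 0.0000 0.0000 0.0000] k=[51 24 6 0 2 0 0 0 0]
t=5: x=[47.6250 25.1250 7.5000 1.0000 1.5000 0.2500 0.0000 0.0000 0.0000] k=[49 26 8 5 2 4 0 0 0]
t=6: x=[46.1250 26.6250 9.8750 5.0000 2.6250 3.2500 0.5000 0.0000 0.0000] k=[49 29 6 6 0 2 0 0 0]
t=7: x=[46.5000 28.6250 8.8750 5.2500 1.0000 1.5000 0.2500 0.0000 0.0000] k=[51 28 11 7 0 0 4 0 0]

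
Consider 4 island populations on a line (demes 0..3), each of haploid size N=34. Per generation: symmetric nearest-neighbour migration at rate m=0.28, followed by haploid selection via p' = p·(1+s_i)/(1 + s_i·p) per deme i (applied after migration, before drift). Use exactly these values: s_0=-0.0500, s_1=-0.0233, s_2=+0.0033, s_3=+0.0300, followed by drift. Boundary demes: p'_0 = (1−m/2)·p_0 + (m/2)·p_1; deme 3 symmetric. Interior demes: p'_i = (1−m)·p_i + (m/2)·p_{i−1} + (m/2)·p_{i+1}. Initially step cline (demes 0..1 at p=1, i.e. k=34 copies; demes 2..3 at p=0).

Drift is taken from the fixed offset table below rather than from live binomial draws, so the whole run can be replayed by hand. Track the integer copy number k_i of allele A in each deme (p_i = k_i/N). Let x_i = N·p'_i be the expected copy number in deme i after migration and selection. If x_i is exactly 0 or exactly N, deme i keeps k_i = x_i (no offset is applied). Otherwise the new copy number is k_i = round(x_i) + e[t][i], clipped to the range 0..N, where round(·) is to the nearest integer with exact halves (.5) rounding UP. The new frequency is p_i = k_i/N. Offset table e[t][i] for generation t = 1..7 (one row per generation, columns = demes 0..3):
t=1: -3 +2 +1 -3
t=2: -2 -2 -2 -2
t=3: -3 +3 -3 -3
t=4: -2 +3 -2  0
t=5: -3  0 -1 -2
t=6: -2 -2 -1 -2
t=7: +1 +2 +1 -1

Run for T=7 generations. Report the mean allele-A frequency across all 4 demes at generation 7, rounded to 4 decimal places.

t=0: k=[34 34 0 0]
t=1: x=[34.0000 29.1427 4.7735 0.0000] k=[34 31 6 0]
t=2: x=[33.5582 27.8014 8.6813 0.8646] k=[32 26 7 0]
t=3: x=[31.0236 24.0145 8.7013 1.0085] k=[28 27 6 0]
t=4: x=[27.5977 24.0347 8.1203 0.8646] k=[26 27 6 1]
t=5: x=[25.8258 23.7520 8.2606 1.7484] k=[23 24 7 0]
t=6: x=[22.7574 21.2930 8.4209 1.0085] k=[21 19 7 0]
t=7: x=[20.3026 17.3998 7.7196 1.0085] k=[21 19 9 0]

0.3603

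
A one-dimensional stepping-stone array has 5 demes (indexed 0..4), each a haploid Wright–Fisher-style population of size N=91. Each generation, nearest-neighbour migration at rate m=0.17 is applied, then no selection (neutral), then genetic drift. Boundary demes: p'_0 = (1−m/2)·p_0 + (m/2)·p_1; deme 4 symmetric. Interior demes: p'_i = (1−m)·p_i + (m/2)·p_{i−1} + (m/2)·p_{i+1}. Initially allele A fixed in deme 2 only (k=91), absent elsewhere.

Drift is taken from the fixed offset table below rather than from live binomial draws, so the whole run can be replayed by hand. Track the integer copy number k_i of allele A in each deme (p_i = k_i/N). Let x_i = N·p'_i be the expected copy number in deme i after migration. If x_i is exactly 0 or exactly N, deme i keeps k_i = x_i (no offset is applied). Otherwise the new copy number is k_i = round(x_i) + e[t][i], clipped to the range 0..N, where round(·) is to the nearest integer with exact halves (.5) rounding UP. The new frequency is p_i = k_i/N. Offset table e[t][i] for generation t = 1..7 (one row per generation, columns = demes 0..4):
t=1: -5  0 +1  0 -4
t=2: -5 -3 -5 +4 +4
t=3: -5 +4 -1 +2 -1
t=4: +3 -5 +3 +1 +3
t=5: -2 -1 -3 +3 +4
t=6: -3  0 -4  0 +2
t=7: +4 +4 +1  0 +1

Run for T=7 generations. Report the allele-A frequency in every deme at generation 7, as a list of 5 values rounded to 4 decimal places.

[0.0659, 0.2088, 0.3626, 0.3077, 0.2088]

t=0: k=[0 0 91 0 0]
t=1: x=[0.0000 7.7350 75.5300 7.7350 0.0000] k=[0 8 77 8 0]
t=2: x=[0.6800 13.1850 65.2700 13.1850 0.6800] k=[0 10 60 17 5]
t=3: x=[0.8500 13.4000 52.0950 19.6350 6.0200] k=[0 17 51 22 5]
t=4: x=[1.4450 18.4450 45.6450 23.0200 6.4450] k=[4 13 49 24 9]
t=5: x=[4.7650 15.2950 43.8150 24.8500 10.2750] k=[3 14 41 28 14]
t=6: x=[3.9350 15.3600 37.6000 27.9150 15.1900] k=[1 15 34 28 17]
t=7: x=[2.1900 15.4250 31.8750 27.5750 17.9350] k=[6 19 33 28 19]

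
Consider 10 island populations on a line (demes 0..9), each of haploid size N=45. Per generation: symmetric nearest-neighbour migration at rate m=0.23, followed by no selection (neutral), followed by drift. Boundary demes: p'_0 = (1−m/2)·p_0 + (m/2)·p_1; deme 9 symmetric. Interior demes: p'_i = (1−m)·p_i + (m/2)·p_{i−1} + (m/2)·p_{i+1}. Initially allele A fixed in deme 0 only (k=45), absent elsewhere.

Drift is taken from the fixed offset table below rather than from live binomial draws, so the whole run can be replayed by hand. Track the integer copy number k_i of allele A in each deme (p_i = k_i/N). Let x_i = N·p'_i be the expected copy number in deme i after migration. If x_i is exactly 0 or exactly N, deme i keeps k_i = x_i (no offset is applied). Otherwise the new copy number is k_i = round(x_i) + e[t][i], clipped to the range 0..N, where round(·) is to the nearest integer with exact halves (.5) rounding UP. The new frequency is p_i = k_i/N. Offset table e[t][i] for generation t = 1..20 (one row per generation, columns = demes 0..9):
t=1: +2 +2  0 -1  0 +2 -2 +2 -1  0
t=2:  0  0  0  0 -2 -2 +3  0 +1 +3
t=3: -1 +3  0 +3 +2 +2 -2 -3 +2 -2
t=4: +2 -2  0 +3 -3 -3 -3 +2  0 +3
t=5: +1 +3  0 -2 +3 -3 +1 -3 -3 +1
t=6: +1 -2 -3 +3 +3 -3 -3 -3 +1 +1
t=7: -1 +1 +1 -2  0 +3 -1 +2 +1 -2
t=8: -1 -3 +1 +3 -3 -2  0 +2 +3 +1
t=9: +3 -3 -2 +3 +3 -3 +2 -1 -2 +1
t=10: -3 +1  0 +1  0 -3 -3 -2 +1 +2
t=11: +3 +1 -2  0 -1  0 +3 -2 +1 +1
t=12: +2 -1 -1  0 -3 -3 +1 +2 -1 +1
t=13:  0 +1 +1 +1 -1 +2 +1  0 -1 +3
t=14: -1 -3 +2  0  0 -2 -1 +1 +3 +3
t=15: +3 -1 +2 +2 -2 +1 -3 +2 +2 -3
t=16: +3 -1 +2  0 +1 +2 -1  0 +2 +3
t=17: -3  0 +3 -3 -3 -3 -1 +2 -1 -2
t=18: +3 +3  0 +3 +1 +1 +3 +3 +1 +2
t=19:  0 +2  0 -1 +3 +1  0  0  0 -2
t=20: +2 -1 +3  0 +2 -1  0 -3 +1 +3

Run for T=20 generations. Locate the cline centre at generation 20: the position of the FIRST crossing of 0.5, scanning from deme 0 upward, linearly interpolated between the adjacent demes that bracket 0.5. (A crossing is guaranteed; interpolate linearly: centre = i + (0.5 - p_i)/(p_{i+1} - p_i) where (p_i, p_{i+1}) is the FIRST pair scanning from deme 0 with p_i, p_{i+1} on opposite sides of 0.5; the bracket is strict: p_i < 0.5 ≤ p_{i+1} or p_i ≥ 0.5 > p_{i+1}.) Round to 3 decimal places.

0.700

t=0: k=[45 0 0 0 0 0 0 0 0 0]
t=1: x=[39.8250 5.1750 0.0000 0.0000 0.0000 0.0000 0.0000 0.0000 0.0000 0.0000] k=[42 7 0 0 0 0 0 0 0 0]
t=2: x=[37.9750 10.2200 0.8050 0.0000 0.0000 0.0000 0.0000 0.0000 0.0000 0.0000] k=[38 10 1 0 0 0 0 0 0 0]
t=3: x=[34.7800 12.1850 1.9200 0.1150 0.0000 0.0000 0.0000 0.0000 0.0000 0.0000] k=[34 15 2 3 0 0 0 0 0 0]
t=4: x=[31.8150 15.6900 3.6100 2.5400 0.3450 0.0000 0.0000 0.0000 0.0000 0.0000] k=[34 14 4 6 0 0 0 0 0 0]
t=5: x=[31.7000 15.1500 5.3800 5.0800 0.6900 0.0000 0.0000 0.0000 0.0000 0.0000] k=[33 18 5 3 4 0 0 0 0 0]
t=6: x=[31.2750 18.2300 6.2650 3.3450 3.4250 0.4600 0.0000 0.0000 0.0000 0.0000] k=[32 16 3 6 6 0 0 0 0 0]
t=7: x=[30.1600 16.3450 4.8400 5.6550 5.3100 0.6900 0.0000 0.0000 0.0000 0.0000] k=[29 17 6 4 5 4 0 0 0 0]
t=8: x=[27.6200 17.1150 7.0350 4.3450 4.7700 3.6550 0.4600 0.0000 0.0000 0.0000] k=[27 14 8 7 2 2 0 0 0 0]
t=9: x=[25.5050 14.8050 8.5750 6.5400 2.5750 1.7700 0.2300 0.0000 0.0000 0.0000] k=[29 12 7 10 6 0 2 0 0 0]
t=10: x=[27.0450 13.3800 7.9200 9.1950 5.7700 0.9200 1.5400 0.2300 0.0000 0.0000] k=[24 14 8 10 6 0 0 0 0 0]
t=11: x=[22.8500 14.4600 8.9200 9.3100 5.7700 0.6900 0.0000 0.0000 0.0000 0.0000] k=[26 15 7 9 5 1 0 0 0 0]
t=12: x=[24.7350 15.3450 8.1500 8.3100 5.0000 1.3450 0.1150 0.0000 0.0000 0.0000] k=[27 14 7 8 2 0 1 0 0 0]
t=13: x=[25.5050 14.6900 7.9200 7.1950 2.4600 0.3450 0.7700 0.1150 0.0000 0.0000] k=[26 16 9 8 1 2 2 0 0 0]
t=14: x=[24.8500 16.3450 9.6900 7.3100 1.9200 1.8850 1.7700 0.2300 0.0000 0.0000] k=[24 13 12 7 2 0 1 1 0 0]
t=15: x=[22.7350 14.1500 11.5400 7.0000 2.3450 0.3450 0.8850 0.8850 0.1150 0.0000] k=[26 13 14 9 0 1 0 3 2 0]
t=16: x=[24.5050 14.6100 13.3100 8.5400 1.1500 0.7700 0.4600 2.5400 1.8850 0.2300] k=[28 14 15 9 2 3 0 3 4 3]
t=17: x=[26.3900 15.7250 14.1950 8.8850 2.9200 2.5400 0.6900 2.7700 3.7700 3.1150] k=[23 16 17 6 0 0 0 5 3 1]
t=18: x=[22.1950 16.9200 15.6200 6.5750 0.6900 0.0000 0.5750 4.1950 3.0000 1.2300] k=[25 20 16 10 2 0 4 7 4 3]
t=19: x=[24.4250 20.1150 15.7700 9.7700 2.6900 0.6900 3.8850 6.3100 4.2300 3.1150] k=[24 22 16 9 6 2 4 6 4 1]
t=20: x=[23.7700 21.5400 15.8850 9.4600 5.8850 2.6900 4.0000 5.5400 3.8850 1.3450] k=[26 21 19 9 8 2 4 3 5 4]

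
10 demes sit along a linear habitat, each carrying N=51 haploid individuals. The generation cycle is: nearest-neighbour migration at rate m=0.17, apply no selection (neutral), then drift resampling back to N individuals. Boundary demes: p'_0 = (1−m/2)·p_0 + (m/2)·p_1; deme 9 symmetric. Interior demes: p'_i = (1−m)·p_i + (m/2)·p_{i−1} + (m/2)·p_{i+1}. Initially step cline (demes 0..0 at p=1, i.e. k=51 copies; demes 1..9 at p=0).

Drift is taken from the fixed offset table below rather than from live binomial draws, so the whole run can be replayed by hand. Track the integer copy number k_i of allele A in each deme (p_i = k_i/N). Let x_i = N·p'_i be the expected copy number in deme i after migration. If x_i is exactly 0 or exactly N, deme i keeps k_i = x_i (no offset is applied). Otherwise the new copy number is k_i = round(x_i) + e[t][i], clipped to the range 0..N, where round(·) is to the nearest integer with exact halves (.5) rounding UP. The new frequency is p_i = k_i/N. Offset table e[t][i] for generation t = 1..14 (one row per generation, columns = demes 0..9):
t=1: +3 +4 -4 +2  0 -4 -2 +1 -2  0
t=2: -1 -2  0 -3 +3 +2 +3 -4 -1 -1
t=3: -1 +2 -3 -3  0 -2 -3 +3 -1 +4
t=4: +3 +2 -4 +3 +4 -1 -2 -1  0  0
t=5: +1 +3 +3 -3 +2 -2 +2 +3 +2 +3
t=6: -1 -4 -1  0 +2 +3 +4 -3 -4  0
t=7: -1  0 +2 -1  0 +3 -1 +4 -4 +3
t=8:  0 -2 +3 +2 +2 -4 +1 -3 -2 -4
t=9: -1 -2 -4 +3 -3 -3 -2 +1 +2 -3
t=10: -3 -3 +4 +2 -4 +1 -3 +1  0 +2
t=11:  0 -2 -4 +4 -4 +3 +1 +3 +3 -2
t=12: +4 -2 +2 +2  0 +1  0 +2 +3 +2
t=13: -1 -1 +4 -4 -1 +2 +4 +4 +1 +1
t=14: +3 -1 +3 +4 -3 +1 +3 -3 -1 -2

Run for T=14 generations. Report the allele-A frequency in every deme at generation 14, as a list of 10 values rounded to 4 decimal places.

t=0: k=[51 0 0 0 0 0 0 0 0 0]
t=1: x=[46.6650 4.3350 0.0000 0.0000 0.0000 0.0000 0.0000 0.0000 0.0000 0.0000] k=[50 8 0 0 0 0 0 0 0 0]
t=2: x=[46.4300 10.8900 0.6800 0.0000 0.0000 0.0000 0.0000 0.0000 0.0000 0.0000] k=[45 9 1 0 0 0 0 0 0 0]
t=3: x=[41.9400 11.3800 1.5950 0.0850 0.0000 0.0000 0.0000 0.0000 0.0000 0.0000] k=[41 13 0 0 0 0 0 0 0 0]
t=4: x=[38.6200 14.2750 1.1050 0.0000 0.0000 0.0000 0.0000 0.0000 0.0000 0.0000] k=[42 16 0 0 0 0 0 0 0 0]
t=5: x=[39.7900 16.8500 1.3600 0.0000 0.0000 0.0000 0.0000 0.0000 0.0000 0.0000] k=[41 20 4 0 0 0 0 0 0 0]
t=6: x=[39.2150 20.4250 5.0200 0.3400 0.0000 0.0000 0.0000 0.0000 0.0000 0.0000] k=[38 16 4 0 0 0 0 0 0 0]
t=7: x=[36.1300 16.8500 4.6800 0.3400 0.0000 0.0000 0.0000 0.0000 0.0000 0.0000] k=[35 17 7 0 0 0 0 0 0 0]
t=8: x=[33.4700 17.6800 7.2550 0.5950 0.0000 0.0000 0.0000 0.0000 0.0000 0.0000] k=[33 16 10 3 0 0 0 0 0 0]
t=9: x=[31.5550 16.9350 9.9150 3.3400 0.2550 0.0000 0.0000 0.0000 0.0000 0.0000] k=[31 15 6 6 0 0 0 0 0 0]
t=10: x=[29.6400 15.5950 6.7650 5.4900 0.5100 0.0000 0.0000 0.0000 0.0000 0.0000] k=[27 13 11 7 0 0 0 0 0 0]
t=11: x=[25.8100 14.0200 10.8300 6.7450 0.5950 0.0000 0.0000 0.0000 0.0000 0.0000] k=[26 12 7 11 0 0 0 0 0 0]
t=12: x=[24.8100 12.7650 7.7650 9.7250 0.9350 0.0000 0.0000 0.0000 0.0000 0.0000] k=[29 11 10 12 1 0 0 0 0 0]
t=13: x=[27.4700 12.4450 10.2550 10.8950 1.8500 0.0850 0.0000 0.0000 0.0000 0.0000] k=[26 11 14 7 1 2 0 0 0 0]
t=14: x=[24.7250 12.5300 13.1500 7.0850 1.5950 1.7450 0.1700 0.0000 0.0000 0.0000] k=[28 12 16 11 0 3 3 0 0 0]

[0.5490, 0.2353, 0.3137, 0.2157, 0.0000, 0.0588, 0.0588, 0.0000, 0.0000, 0.0000]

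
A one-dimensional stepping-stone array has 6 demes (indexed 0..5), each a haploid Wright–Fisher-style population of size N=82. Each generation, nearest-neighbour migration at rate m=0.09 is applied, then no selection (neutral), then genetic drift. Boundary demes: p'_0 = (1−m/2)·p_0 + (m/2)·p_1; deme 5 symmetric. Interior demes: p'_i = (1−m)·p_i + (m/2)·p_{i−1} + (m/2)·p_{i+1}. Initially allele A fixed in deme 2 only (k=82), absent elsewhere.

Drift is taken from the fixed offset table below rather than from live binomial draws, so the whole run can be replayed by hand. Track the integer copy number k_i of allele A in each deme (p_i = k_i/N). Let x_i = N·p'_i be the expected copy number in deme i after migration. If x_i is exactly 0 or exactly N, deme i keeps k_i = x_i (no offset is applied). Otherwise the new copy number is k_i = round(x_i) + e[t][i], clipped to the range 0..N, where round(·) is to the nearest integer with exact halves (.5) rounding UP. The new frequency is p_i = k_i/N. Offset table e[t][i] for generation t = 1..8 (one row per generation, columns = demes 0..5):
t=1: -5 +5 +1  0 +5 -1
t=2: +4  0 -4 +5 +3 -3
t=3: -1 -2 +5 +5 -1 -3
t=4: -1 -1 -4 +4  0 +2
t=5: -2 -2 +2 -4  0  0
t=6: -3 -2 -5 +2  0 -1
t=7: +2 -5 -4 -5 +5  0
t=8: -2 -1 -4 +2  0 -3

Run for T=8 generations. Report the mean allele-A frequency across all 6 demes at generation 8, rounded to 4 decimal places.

0.1504

t=0: k=[0 0 82 0 0 0]
t=1: x=[0.0000 3.6900 74.6200 3.6900 0.0000 0.0000] k=[0 9 76 4 0 0]
t=2: x=[0.4050 11.6100 69.7450 7.0600 0.1800 0.0000] k=[4 12 66 12 3 0]
t=3: x=[4.3600 14.0700 61.1400 14.0250 3.2700 0.1350] k=[3 12 66 19 2 0]
t=4: x=[3.4050 14.0250 61.4550 20.3500 2.6750 0.0900] k=[2 13 57 24 3 2]
t=5: x=[2.4950 14.4850 53.5350 24.5400 3.9000 2.0450] k=[0 12 56 21 4 2]
t=6: x=[0.5400 13.4400 52.4450 21.8100 4.6750 2.0900] k=[0 11 47 24 5 1]
t=7: x=[0.4950 12.1250 44.3450 24.1800 5.6750 1.1800] k=[2 7 40 19 11 1]
t=8: x=[2.2250 8.2600 37.5700 19.5850 10.9100 1.4500] k=[0 7 34 22 11 0]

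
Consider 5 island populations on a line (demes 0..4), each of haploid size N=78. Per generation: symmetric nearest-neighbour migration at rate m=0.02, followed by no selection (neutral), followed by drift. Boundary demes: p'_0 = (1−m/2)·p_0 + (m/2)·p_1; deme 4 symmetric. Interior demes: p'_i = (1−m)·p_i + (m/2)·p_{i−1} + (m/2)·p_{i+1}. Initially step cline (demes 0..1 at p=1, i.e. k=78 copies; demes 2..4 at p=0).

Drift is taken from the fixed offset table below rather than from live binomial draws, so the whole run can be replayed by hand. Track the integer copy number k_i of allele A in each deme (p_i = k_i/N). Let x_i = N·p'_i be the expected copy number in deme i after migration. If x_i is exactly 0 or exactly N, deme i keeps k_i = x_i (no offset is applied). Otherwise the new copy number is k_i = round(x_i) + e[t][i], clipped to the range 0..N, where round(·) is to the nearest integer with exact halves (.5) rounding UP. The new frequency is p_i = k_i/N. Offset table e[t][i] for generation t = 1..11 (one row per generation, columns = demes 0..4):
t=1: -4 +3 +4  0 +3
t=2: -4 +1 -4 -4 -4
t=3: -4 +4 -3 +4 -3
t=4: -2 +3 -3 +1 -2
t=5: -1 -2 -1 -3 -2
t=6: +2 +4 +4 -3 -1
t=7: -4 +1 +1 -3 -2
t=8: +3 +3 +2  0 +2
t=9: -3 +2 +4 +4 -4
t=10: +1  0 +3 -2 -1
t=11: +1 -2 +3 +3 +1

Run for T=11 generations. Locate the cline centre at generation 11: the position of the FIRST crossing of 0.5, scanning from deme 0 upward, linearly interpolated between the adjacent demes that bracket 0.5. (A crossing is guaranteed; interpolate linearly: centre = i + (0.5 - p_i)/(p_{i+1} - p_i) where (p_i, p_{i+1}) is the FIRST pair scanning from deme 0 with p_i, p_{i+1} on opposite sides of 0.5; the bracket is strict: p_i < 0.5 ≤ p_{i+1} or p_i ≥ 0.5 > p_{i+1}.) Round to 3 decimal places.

1.673

t=0: k=[78 78 0 0 0]
t=1: x=[78.0000 77.2200 0.7800 0.0000 0.0000] k=[78 78 5 0 0]
t=2: x=[78.0000 77.2700 5.6800 0.0500 0.0000] k=[78 78 2 0 0]
t=3: x=[78.0000 77.2400 2.7400 0.0200 0.0000] k=[78 78 0 4 0]
t=4: x=[78.0000 77.2200 0.8200 3.9200 0.0400] k=[78 78 0 5 0]
t=5: x=[78.0000 77.2200 0.8300 4.9000 0.0500] k=[78 75 0 2 0]
t=6: x=[77.9700 74.2800 0.7700 1.9600 0.0200] k=[78 78 5 0 0]
t=7: x=[78.0000 77.2700 5.6800 0.0500 0.0000] k=[78 78 7 0 0]
t=8: x=[78.0000 77.2900 7.6400 0.0700 0.0000] k=[78 78 10 0 0]
t=9: x=[78.0000 77.3200 10.5800 0.1000 0.0000] k=[78 78 15 4 0]
t=10: x=[78.0000 77.3700 15.5200 4.0700 0.0400] k=[78 77 19 2 0]
t=11: x=[77.9900 76.4300 19.4100 2.1500 0.0200] k=[78 74 22 5 1]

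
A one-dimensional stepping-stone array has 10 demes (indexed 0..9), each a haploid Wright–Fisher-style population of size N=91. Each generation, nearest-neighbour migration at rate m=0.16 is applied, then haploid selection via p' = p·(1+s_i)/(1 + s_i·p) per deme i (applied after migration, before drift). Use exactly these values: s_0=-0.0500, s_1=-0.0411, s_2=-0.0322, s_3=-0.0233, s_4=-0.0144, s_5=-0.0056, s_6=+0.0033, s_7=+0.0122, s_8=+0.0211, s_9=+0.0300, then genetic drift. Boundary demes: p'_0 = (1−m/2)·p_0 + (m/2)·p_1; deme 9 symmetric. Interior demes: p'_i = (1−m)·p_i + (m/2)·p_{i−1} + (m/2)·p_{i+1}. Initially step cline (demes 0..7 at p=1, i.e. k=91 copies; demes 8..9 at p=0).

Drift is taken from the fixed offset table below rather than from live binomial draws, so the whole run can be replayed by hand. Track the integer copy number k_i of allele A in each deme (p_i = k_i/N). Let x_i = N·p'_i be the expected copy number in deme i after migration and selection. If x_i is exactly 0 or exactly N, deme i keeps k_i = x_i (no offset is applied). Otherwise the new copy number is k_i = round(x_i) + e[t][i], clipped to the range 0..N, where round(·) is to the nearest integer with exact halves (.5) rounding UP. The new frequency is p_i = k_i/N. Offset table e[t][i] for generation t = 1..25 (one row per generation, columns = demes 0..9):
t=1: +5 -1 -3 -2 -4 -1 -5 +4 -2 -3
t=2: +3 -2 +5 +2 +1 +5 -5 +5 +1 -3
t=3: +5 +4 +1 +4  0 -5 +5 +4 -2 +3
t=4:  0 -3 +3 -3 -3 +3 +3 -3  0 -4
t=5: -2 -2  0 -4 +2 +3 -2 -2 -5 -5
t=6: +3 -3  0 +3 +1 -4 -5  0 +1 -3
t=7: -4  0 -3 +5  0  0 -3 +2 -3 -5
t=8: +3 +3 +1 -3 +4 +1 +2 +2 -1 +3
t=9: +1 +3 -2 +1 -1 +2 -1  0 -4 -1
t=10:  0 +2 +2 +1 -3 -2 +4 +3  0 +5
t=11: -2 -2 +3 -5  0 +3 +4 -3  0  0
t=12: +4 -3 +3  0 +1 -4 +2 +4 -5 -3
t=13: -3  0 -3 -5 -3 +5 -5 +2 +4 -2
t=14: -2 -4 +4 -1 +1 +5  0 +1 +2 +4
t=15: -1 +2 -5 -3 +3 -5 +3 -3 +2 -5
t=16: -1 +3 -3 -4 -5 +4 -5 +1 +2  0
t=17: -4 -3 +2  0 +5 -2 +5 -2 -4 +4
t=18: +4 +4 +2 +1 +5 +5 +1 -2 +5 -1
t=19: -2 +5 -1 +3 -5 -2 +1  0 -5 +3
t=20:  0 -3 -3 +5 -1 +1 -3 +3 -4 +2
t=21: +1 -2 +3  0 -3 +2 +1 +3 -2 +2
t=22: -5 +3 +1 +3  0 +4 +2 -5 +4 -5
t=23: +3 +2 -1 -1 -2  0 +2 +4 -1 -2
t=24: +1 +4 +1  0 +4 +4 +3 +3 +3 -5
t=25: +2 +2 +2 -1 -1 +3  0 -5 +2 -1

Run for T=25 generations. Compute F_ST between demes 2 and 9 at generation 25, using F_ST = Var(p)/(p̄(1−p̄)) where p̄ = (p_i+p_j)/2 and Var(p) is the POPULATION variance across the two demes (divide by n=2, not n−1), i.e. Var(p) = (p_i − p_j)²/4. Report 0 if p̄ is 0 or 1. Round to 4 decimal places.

0.4644

t=0: k=[91 91 91 91 91 91 91 91 0 0]
t=1: x=[91.0000 91.0000 91.0000 91.0000 91.0000 91.0000 91.0000 83.8008 7.4211 0.0000] k=[91 91 91 91 91 91 91 88 5 0]
t=2: x=[91.0000 91.0000 91.0000 91.0000 91.0000 91.0000 90.7608 81.7017 11.4473 0.4119] k=[91 91 91 91 91 91 86 87 12 0]
t=3: x=[91.0000 91.0000 91.0000 91.0000 91.0000 90.5978 86.4941 81.0282 17.3311 0.9885] k=[91 91 91 91 91 86 91 85 15 4]
t=4: x=[91.0000 91.0000 91.0000 91.0000 90.5942 86.7774 90.1229 79.9978 20.0444 5.0183] k=[91 91 91 91 88 90 91 77 20 1]
t=5: x=[91.0000 91.0000 91.0000 90.7543 88.3631 89.9140 89.8039 73.7303 23.4011 2.5934] k=[91 91 91 87 90 91 88 72 18 0]
t=6: x=[91.0000 91.0000 90.6694 87.4811 89.8233 90.6782 86.9727 69.1619 21.2178 1.4825] k=[91 91 91 90 91 87 82 69 22 0]
t=7: x=[91.0000 91.0000 90.9173 90.1402 90.5942 86.8981 81.3884 66.4977 24.3708 1.8117] k=[91 91 88 91 91 87 78 68 21 0]
t=8: x=[91.0000 90.7497 88.3986 90.7543 90.6753 86.5764 77.9569 65.2644 23.4415 1.7294] k=[91 91 89 88 91 88 80 67 22 5]
t=9: x=[91.0000 90.8332 89.0175 88.2580 90.5130 87.5816 79.6328 64.6675 24.6131 6.5371] k=[91 91 87 89 90 90 79 65 21 6]
t=10: x=[91.0000 90.6663 87.3676 88.8715 89.9044 89.1096 78.7949 62.8364 23.6840 7.3984] k=[91 91 89 90 87 87 83 66 24 12]
t=11: x=[91.0000 90.8332 89.1826 89.6490 87.1874 86.6568 81.9868 64.2297 26.7930 13.2920] k=[91 89 91 85 87 90 86 61 27 13]
t=12: x=[90.8316 89.2494 90.3389 85.5198 87.0252 89.4314 84.3404 60.5263 29.0111 14.4762] k=[91 86 91 86 88 85 86 65 24 11]
t=13: x=[90.5790 86.6286 90.1736 86.4594 87.5522 85.2900 84.2606 63.6326 26.6316 12.3522] k=[88 87 87 81 85 90 79 66 31 10]
t=14: x=[87.7637 86.9195 86.3785 81.6032 84.9992 88.7075 78.8747 64.4685 32.5553 11.9843] k=[86 83 90 81 86 91 79 65 35 16]
t=15: x=[85.5009 83.5168 88.6461 81.9293 85.9310 89.6325 78.8747 63.9511 36.3348 17.9420] k=[85 86 84 79 89 85 82 61 38 13]
t=16: x=[84.7897 85.5489 83.5389 79.9736 87.8360 85.0488 80.5904 61.0840 38.3024 15.3740] k=[84 89 81 76 83 89 76 62 40 15]
t=17: x=[84.0791 87.8342 80.9511 76.6778 82.8126 87.4609 75.9614 61.6018 40.2281 17.4124] k=[80 85 83 77 88 85 81 60 36 21]
t=18: x=[79.9101 84.1799 82.4293 78.1012 86.8226 84.8881 79.6727 60.0083 37.1782 22.6999] k=[84 88 84 79 91 90 81 58 42 22]
t=19: x=[83.9955 87.2105 83.7033 80.1365 89.9450 89.3509 79.9121 58.8127 42.1521 24.1203] k=[82 91 83 83 85 87 81 59 37 27]
t=20: x=[82.3258 89.5826 83.4155 82.9894 84.9182 86.3352 79.7525 59.2511 38.4228 28.3740] k=[82 87 80 88 84 87 77 62 34 30]
t=21: x=[81.9922 85.8395 80.9101 86.9497 84.4727 85.9332 76.6399 61.2035 36.3750 30.9205] k=[83 84 84 87 81 88 78 64 34 33]
t=22: x=[82.7012 83.6411 84.0323 86.1734 81.9221 86.6166 77.7174 62.9558 36.7766 33.7048] k=[78 87 85 89 82 91 80 58 41 29]
t=23: x=[78.1648 85.9225 85.3078 88.0535 83.1769 89.3911 79.1540 58.6533 41.8716 30.5570] k=[81 88 84 87 81 89 81 63 41 29]
t=24: x=[81.1171 86.9611 84.3614 86.1734 82.0031 87.7022 80.2313 62.9160 42.2723 30.5570] k=[82 91 85 86 86 91 83 66 45 26]
t=25: x=[82.3258 89.7493 85.3902 85.8057 86.3362 89.9542 82.3059 65.9010 45.6350 28.0907] k=[84 91 87 85 85 91 82 61 48 27]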